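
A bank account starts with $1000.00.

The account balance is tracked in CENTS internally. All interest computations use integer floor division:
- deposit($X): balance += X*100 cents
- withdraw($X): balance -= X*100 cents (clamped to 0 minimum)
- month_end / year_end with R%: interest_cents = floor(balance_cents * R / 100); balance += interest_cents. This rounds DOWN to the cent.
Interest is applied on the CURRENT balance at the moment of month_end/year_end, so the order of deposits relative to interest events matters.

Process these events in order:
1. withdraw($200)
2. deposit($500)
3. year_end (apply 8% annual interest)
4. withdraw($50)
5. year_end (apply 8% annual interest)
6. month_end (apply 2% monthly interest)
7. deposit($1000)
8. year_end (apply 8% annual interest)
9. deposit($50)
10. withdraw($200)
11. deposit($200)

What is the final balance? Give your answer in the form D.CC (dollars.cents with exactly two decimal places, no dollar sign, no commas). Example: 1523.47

After 1 (withdraw($200)): balance=$800.00 total_interest=$0.00
After 2 (deposit($500)): balance=$1300.00 total_interest=$0.00
After 3 (year_end (apply 8% annual interest)): balance=$1404.00 total_interest=$104.00
After 4 (withdraw($50)): balance=$1354.00 total_interest=$104.00
After 5 (year_end (apply 8% annual interest)): balance=$1462.32 total_interest=$212.32
After 6 (month_end (apply 2% monthly interest)): balance=$1491.56 total_interest=$241.56
After 7 (deposit($1000)): balance=$2491.56 total_interest=$241.56
After 8 (year_end (apply 8% annual interest)): balance=$2690.88 total_interest=$440.88
After 9 (deposit($50)): balance=$2740.88 total_interest=$440.88
After 10 (withdraw($200)): balance=$2540.88 total_interest=$440.88
After 11 (deposit($200)): balance=$2740.88 total_interest=$440.88

Answer: 2740.88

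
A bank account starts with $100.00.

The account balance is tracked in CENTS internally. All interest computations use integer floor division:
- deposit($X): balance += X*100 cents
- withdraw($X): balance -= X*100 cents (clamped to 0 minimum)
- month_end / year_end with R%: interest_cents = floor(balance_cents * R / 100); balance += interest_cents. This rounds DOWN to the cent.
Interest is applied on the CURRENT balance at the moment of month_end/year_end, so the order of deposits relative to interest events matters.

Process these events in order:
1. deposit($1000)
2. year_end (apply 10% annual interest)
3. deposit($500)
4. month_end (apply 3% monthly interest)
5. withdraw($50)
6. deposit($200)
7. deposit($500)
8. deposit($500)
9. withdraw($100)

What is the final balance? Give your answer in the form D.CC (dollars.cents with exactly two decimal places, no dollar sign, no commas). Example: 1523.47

After 1 (deposit($1000)): balance=$1100.00 total_interest=$0.00
After 2 (year_end (apply 10% annual interest)): balance=$1210.00 total_interest=$110.00
After 3 (deposit($500)): balance=$1710.00 total_interest=$110.00
After 4 (month_end (apply 3% monthly interest)): balance=$1761.30 total_interest=$161.30
After 5 (withdraw($50)): balance=$1711.30 total_interest=$161.30
After 6 (deposit($200)): balance=$1911.30 total_interest=$161.30
After 7 (deposit($500)): balance=$2411.30 total_interest=$161.30
After 8 (deposit($500)): balance=$2911.30 total_interest=$161.30
After 9 (withdraw($100)): balance=$2811.30 total_interest=$161.30

Answer: 2811.30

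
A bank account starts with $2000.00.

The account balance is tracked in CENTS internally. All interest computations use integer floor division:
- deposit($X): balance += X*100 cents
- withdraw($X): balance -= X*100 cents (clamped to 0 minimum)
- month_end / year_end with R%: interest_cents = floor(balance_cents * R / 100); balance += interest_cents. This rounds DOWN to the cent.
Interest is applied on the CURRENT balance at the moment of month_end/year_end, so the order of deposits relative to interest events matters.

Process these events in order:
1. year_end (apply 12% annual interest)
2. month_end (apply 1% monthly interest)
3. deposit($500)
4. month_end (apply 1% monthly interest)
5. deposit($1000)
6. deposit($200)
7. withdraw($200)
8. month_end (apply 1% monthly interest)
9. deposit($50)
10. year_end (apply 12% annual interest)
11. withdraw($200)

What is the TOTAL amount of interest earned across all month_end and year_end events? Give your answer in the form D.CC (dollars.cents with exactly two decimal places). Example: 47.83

After 1 (year_end (apply 12% annual interest)): balance=$2240.00 total_interest=$240.00
After 2 (month_end (apply 1% monthly interest)): balance=$2262.40 total_interest=$262.40
After 3 (deposit($500)): balance=$2762.40 total_interest=$262.40
After 4 (month_end (apply 1% monthly interest)): balance=$2790.02 total_interest=$290.02
After 5 (deposit($1000)): balance=$3790.02 total_interest=$290.02
After 6 (deposit($200)): balance=$3990.02 total_interest=$290.02
After 7 (withdraw($200)): balance=$3790.02 total_interest=$290.02
After 8 (month_end (apply 1% monthly interest)): balance=$3827.92 total_interest=$327.92
After 9 (deposit($50)): balance=$3877.92 total_interest=$327.92
After 10 (year_end (apply 12% annual interest)): balance=$4343.27 total_interest=$793.27
After 11 (withdraw($200)): balance=$4143.27 total_interest=$793.27

Answer: 793.27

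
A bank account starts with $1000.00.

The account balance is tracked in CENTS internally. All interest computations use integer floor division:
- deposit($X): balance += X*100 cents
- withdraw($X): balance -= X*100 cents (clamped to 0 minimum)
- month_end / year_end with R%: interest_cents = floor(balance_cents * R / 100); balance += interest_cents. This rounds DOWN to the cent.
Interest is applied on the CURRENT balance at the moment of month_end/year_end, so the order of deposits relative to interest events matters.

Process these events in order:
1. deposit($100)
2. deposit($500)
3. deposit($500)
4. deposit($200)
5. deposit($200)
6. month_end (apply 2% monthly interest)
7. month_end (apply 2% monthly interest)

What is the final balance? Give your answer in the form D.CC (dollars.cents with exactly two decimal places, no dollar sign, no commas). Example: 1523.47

Answer: 2601.00

Derivation:
After 1 (deposit($100)): balance=$1100.00 total_interest=$0.00
After 2 (deposit($500)): balance=$1600.00 total_interest=$0.00
After 3 (deposit($500)): balance=$2100.00 total_interest=$0.00
After 4 (deposit($200)): balance=$2300.00 total_interest=$0.00
After 5 (deposit($200)): balance=$2500.00 total_interest=$0.00
After 6 (month_end (apply 2% monthly interest)): balance=$2550.00 total_interest=$50.00
After 7 (month_end (apply 2% monthly interest)): balance=$2601.00 total_interest=$101.00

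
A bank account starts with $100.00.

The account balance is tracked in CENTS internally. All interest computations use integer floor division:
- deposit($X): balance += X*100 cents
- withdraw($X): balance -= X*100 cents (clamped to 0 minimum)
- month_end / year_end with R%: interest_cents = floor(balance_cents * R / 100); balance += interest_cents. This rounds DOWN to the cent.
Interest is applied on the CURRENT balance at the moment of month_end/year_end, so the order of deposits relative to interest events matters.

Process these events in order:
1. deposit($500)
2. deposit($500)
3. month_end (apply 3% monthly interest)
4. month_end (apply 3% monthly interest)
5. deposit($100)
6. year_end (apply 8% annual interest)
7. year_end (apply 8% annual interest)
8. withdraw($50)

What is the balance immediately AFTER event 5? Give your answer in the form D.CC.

After 1 (deposit($500)): balance=$600.00 total_interest=$0.00
After 2 (deposit($500)): balance=$1100.00 total_interest=$0.00
After 3 (month_end (apply 3% monthly interest)): balance=$1133.00 total_interest=$33.00
After 4 (month_end (apply 3% monthly interest)): balance=$1166.99 total_interest=$66.99
After 5 (deposit($100)): balance=$1266.99 total_interest=$66.99

Answer: 1266.99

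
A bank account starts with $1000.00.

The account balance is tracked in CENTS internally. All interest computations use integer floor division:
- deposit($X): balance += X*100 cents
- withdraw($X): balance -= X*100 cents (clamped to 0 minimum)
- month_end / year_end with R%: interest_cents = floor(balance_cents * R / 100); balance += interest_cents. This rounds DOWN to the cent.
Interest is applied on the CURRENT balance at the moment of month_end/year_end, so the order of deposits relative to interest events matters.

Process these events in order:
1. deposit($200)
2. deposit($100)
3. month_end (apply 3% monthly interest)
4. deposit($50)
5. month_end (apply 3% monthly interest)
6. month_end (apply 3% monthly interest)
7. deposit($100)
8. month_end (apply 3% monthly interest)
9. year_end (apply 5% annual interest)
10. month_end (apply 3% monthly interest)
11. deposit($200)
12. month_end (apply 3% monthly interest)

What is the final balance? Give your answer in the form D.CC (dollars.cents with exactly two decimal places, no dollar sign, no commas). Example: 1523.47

Answer: 2011.45

Derivation:
After 1 (deposit($200)): balance=$1200.00 total_interest=$0.00
After 2 (deposit($100)): balance=$1300.00 total_interest=$0.00
After 3 (month_end (apply 3% monthly interest)): balance=$1339.00 total_interest=$39.00
After 4 (deposit($50)): balance=$1389.00 total_interest=$39.00
After 5 (month_end (apply 3% monthly interest)): balance=$1430.67 total_interest=$80.67
After 6 (month_end (apply 3% monthly interest)): balance=$1473.59 total_interest=$123.59
After 7 (deposit($100)): balance=$1573.59 total_interest=$123.59
After 8 (month_end (apply 3% monthly interest)): balance=$1620.79 total_interest=$170.79
After 9 (year_end (apply 5% annual interest)): balance=$1701.82 total_interest=$251.82
After 10 (month_end (apply 3% monthly interest)): balance=$1752.87 total_interest=$302.87
After 11 (deposit($200)): balance=$1952.87 total_interest=$302.87
After 12 (month_end (apply 3% monthly interest)): balance=$2011.45 total_interest=$361.45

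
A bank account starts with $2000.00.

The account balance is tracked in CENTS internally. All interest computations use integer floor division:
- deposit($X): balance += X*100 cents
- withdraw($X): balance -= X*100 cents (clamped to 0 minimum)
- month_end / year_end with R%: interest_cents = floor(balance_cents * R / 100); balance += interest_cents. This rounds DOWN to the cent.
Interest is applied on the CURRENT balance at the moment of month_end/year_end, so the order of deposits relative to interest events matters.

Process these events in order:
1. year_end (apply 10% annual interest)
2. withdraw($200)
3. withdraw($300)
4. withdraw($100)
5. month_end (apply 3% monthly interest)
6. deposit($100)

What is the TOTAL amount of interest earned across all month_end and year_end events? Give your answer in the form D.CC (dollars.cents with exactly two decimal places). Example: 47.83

Answer: 248.00

Derivation:
After 1 (year_end (apply 10% annual interest)): balance=$2200.00 total_interest=$200.00
After 2 (withdraw($200)): balance=$2000.00 total_interest=$200.00
After 3 (withdraw($300)): balance=$1700.00 total_interest=$200.00
After 4 (withdraw($100)): balance=$1600.00 total_interest=$200.00
After 5 (month_end (apply 3% monthly interest)): balance=$1648.00 total_interest=$248.00
After 6 (deposit($100)): balance=$1748.00 total_interest=$248.00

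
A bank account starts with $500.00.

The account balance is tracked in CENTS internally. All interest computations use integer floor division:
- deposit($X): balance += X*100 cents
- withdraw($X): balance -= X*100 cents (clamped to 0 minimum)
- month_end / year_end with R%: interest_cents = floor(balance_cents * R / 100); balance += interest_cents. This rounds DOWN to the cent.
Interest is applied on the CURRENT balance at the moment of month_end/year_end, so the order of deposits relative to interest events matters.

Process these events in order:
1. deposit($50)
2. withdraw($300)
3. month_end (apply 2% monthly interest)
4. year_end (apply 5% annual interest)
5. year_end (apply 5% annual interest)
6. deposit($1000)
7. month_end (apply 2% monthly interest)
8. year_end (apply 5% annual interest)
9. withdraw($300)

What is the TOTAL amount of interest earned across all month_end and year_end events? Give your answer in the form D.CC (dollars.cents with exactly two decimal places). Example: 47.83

After 1 (deposit($50)): balance=$550.00 total_interest=$0.00
After 2 (withdraw($300)): balance=$250.00 total_interest=$0.00
After 3 (month_end (apply 2% monthly interest)): balance=$255.00 total_interest=$5.00
After 4 (year_end (apply 5% annual interest)): balance=$267.75 total_interest=$17.75
After 5 (year_end (apply 5% annual interest)): balance=$281.13 total_interest=$31.13
After 6 (deposit($1000)): balance=$1281.13 total_interest=$31.13
After 7 (month_end (apply 2% monthly interest)): balance=$1306.75 total_interest=$56.75
After 8 (year_end (apply 5% annual interest)): balance=$1372.08 total_interest=$122.08
After 9 (withdraw($300)): balance=$1072.08 total_interest=$122.08

Answer: 122.08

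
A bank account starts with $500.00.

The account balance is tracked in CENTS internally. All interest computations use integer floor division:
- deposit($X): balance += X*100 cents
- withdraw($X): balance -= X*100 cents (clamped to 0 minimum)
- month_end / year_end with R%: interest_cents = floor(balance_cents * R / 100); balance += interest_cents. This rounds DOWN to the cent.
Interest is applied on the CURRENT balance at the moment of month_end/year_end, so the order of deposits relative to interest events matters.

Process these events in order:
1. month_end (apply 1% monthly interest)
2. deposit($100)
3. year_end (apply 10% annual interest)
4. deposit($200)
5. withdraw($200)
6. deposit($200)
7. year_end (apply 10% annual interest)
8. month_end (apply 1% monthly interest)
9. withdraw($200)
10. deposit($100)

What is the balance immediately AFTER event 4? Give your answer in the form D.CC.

After 1 (month_end (apply 1% monthly interest)): balance=$505.00 total_interest=$5.00
After 2 (deposit($100)): balance=$605.00 total_interest=$5.00
After 3 (year_end (apply 10% annual interest)): balance=$665.50 total_interest=$65.50
After 4 (deposit($200)): balance=$865.50 total_interest=$65.50

Answer: 865.50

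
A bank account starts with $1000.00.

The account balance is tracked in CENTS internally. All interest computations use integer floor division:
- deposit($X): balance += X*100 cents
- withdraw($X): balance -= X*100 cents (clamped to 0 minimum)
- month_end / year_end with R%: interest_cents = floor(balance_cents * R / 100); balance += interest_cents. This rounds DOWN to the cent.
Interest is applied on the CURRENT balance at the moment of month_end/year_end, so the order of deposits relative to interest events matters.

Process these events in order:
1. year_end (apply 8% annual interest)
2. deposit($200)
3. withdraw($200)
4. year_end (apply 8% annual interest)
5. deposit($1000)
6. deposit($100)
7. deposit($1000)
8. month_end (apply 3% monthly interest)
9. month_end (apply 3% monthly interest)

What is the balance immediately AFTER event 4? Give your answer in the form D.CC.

Answer: 1166.40

Derivation:
After 1 (year_end (apply 8% annual interest)): balance=$1080.00 total_interest=$80.00
After 2 (deposit($200)): balance=$1280.00 total_interest=$80.00
After 3 (withdraw($200)): balance=$1080.00 total_interest=$80.00
After 4 (year_end (apply 8% annual interest)): balance=$1166.40 total_interest=$166.40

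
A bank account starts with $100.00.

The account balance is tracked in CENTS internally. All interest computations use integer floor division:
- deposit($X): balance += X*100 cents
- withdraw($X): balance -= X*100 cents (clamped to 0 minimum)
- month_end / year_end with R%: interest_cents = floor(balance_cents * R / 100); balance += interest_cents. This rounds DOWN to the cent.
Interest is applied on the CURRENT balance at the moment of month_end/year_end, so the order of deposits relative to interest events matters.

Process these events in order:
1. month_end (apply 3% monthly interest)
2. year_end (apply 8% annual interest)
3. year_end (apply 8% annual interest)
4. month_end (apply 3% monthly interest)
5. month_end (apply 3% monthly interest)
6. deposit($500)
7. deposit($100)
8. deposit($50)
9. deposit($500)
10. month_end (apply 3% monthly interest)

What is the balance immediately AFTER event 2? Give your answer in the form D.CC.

Answer: 111.24

Derivation:
After 1 (month_end (apply 3% monthly interest)): balance=$103.00 total_interest=$3.00
After 2 (year_end (apply 8% annual interest)): balance=$111.24 total_interest=$11.24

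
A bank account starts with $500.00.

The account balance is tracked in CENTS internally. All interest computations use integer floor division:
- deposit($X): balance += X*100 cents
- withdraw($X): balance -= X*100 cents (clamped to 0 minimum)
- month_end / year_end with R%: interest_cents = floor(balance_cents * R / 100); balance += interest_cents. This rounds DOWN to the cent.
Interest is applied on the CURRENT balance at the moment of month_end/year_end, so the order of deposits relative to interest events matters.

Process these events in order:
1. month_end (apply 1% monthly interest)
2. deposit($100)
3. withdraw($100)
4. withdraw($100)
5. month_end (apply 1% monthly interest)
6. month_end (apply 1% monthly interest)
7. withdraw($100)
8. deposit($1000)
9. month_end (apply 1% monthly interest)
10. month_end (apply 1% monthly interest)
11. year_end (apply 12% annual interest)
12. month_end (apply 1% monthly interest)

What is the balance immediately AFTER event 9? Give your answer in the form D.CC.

Answer: 1326.27

Derivation:
After 1 (month_end (apply 1% monthly interest)): balance=$505.00 total_interest=$5.00
After 2 (deposit($100)): balance=$605.00 total_interest=$5.00
After 3 (withdraw($100)): balance=$505.00 total_interest=$5.00
After 4 (withdraw($100)): balance=$405.00 total_interest=$5.00
After 5 (month_end (apply 1% monthly interest)): balance=$409.05 total_interest=$9.05
After 6 (month_end (apply 1% monthly interest)): balance=$413.14 total_interest=$13.14
After 7 (withdraw($100)): balance=$313.14 total_interest=$13.14
After 8 (deposit($1000)): balance=$1313.14 total_interest=$13.14
After 9 (month_end (apply 1% monthly interest)): balance=$1326.27 total_interest=$26.27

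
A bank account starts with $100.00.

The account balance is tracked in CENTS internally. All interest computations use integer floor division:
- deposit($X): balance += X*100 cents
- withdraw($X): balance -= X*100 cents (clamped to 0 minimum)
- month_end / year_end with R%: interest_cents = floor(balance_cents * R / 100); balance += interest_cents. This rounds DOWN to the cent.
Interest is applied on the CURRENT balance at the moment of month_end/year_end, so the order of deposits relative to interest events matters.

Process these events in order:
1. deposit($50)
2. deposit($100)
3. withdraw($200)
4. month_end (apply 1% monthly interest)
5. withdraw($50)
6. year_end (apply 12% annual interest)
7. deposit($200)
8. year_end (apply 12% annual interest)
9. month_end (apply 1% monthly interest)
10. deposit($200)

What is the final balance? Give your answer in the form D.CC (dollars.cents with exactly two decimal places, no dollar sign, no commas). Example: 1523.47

After 1 (deposit($50)): balance=$150.00 total_interest=$0.00
After 2 (deposit($100)): balance=$250.00 total_interest=$0.00
After 3 (withdraw($200)): balance=$50.00 total_interest=$0.00
After 4 (month_end (apply 1% monthly interest)): balance=$50.50 total_interest=$0.50
After 5 (withdraw($50)): balance=$0.50 total_interest=$0.50
After 6 (year_end (apply 12% annual interest)): balance=$0.56 total_interest=$0.56
After 7 (deposit($200)): balance=$200.56 total_interest=$0.56
After 8 (year_end (apply 12% annual interest)): balance=$224.62 total_interest=$24.62
After 9 (month_end (apply 1% monthly interest)): balance=$226.86 total_interest=$26.86
After 10 (deposit($200)): balance=$426.86 total_interest=$26.86

Answer: 426.86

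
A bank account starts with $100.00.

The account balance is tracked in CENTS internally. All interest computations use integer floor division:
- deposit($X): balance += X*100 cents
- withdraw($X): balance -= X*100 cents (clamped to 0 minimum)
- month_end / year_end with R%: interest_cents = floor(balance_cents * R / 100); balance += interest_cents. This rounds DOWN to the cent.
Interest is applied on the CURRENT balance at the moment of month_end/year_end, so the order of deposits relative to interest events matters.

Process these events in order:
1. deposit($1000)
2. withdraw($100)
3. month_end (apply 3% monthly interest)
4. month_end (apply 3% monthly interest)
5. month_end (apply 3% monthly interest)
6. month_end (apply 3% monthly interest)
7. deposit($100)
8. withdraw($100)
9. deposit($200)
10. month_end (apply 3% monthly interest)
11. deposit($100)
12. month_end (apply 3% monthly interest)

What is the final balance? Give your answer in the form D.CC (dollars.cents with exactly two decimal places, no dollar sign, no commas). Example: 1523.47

Answer: 1509.21

Derivation:
After 1 (deposit($1000)): balance=$1100.00 total_interest=$0.00
After 2 (withdraw($100)): balance=$1000.00 total_interest=$0.00
After 3 (month_end (apply 3% monthly interest)): balance=$1030.00 total_interest=$30.00
After 4 (month_end (apply 3% monthly interest)): balance=$1060.90 total_interest=$60.90
After 5 (month_end (apply 3% monthly interest)): balance=$1092.72 total_interest=$92.72
After 6 (month_end (apply 3% monthly interest)): balance=$1125.50 total_interest=$125.50
After 7 (deposit($100)): balance=$1225.50 total_interest=$125.50
After 8 (withdraw($100)): balance=$1125.50 total_interest=$125.50
After 9 (deposit($200)): balance=$1325.50 total_interest=$125.50
After 10 (month_end (apply 3% monthly interest)): balance=$1365.26 total_interest=$165.26
After 11 (deposit($100)): balance=$1465.26 total_interest=$165.26
After 12 (month_end (apply 3% monthly interest)): balance=$1509.21 total_interest=$209.21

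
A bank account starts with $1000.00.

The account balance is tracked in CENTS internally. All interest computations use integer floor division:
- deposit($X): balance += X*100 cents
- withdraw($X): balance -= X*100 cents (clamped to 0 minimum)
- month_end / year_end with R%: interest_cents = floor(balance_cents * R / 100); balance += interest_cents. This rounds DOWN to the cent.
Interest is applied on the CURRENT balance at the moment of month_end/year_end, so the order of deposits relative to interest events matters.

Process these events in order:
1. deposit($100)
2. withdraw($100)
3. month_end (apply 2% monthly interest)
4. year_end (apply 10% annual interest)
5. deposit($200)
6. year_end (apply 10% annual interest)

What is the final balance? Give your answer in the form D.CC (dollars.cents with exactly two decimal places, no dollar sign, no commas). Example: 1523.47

After 1 (deposit($100)): balance=$1100.00 total_interest=$0.00
After 2 (withdraw($100)): balance=$1000.00 total_interest=$0.00
After 3 (month_end (apply 2% monthly interest)): balance=$1020.00 total_interest=$20.00
After 4 (year_end (apply 10% annual interest)): balance=$1122.00 total_interest=$122.00
After 5 (deposit($200)): balance=$1322.00 total_interest=$122.00
After 6 (year_end (apply 10% annual interest)): balance=$1454.20 total_interest=$254.20

Answer: 1454.20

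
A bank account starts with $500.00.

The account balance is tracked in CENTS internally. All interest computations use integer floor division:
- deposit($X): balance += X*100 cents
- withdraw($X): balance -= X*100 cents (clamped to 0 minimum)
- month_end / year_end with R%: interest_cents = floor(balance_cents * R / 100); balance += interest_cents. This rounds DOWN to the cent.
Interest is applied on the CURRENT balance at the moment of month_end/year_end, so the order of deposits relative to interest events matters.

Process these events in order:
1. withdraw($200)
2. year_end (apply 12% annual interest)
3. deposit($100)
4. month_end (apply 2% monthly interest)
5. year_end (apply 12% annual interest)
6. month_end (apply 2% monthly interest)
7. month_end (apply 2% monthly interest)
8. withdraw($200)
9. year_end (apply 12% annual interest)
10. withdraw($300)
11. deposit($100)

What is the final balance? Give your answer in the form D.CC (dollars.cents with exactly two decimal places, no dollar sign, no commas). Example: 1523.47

Answer: 156.38

Derivation:
After 1 (withdraw($200)): balance=$300.00 total_interest=$0.00
After 2 (year_end (apply 12% annual interest)): balance=$336.00 total_interest=$36.00
After 3 (deposit($100)): balance=$436.00 total_interest=$36.00
After 4 (month_end (apply 2% monthly interest)): balance=$444.72 total_interest=$44.72
After 5 (year_end (apply 12% annual interest)): balance=$498.08 total_interest=$98.08
After 6 (month_end (apply 2% monthly interest)): balance=$508.04 total_interest=$108.04
After 7 (month_end (apply 2% monthly interest)): balance=$518.20 total_interest=$118.20
After 8 (withdraw($200)): balance=$318.20 total_interest=$118.20
After 9 (year_end (apply 12% annual interest)): balance=$356.38 total_interest=$156.38
After 10 (withdraw($300)): balance=$56.38 total_interest=$156.38
After 11 (deposit($100)): balance=$156.38 total_interest=$156.38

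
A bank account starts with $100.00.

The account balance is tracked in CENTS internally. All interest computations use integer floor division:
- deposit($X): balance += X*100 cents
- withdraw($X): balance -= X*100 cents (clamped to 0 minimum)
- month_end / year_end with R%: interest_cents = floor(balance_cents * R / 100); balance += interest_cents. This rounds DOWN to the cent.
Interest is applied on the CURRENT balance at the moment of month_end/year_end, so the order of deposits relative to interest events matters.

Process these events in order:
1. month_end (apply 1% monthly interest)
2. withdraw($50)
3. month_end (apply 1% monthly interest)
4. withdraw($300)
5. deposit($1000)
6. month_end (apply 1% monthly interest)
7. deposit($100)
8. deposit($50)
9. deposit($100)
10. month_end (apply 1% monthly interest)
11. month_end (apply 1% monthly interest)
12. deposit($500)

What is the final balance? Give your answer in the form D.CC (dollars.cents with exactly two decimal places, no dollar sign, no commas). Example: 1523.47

Answer: 1785.32

Derivation:
After 1 (month_end (apply 1% monthly interest)): balance=$101.00 total_interest=$1.00
After 2 (withdraw($50)): balance=$51.00 total_interest=$1.00
After 3 (month_end (apply 1% monthly interest)): balance=$51.51 total_interest=$1.51
After 4 (withdraw($300)): balance=$0.00 total_interest=$1.51
After 5 (deposit($1000)): balance=$1000.00 total_interest=$1.51
After 6 (month_end (apply 1% monthly interest)): balance=$1010.00 total_interest=$11.51
After 7 (deposit($100)): balance=$1110.00 total_interest=$11.51
After 8 (deposit($50)): balance=$1160.00 total_interest=$11.51
After 9 (deposit($100)): balance=$1260.00 total_interest=$11.51
After 10 (month_end (apply 1% monthly interest)): balance=$1272.60 total_interest=$24.11
After 11 (month_end (apply 1% monthly interest)): balance=$1285.32 total_interest=$36.83
After 12 (deposit($500)): balance=$1785.32 total_interest=$36.83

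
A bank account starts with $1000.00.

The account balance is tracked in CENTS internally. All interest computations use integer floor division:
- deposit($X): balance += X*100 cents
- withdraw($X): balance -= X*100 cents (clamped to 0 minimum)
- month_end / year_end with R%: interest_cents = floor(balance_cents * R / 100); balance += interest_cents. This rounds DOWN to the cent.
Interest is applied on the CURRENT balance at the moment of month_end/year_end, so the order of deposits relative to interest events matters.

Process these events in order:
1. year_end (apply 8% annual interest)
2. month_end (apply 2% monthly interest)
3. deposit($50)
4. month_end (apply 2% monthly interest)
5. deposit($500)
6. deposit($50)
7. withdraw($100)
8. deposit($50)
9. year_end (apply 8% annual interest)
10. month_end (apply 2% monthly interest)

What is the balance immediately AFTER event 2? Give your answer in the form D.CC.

After 1 (year_end (apply 8% annual interest)): balance=$1080.00 total_interest=$80.00
After 2 (month_end (apply 2% monthly interest)): balance=$1101.60 total_interest=$101.60

Answer: 1101.60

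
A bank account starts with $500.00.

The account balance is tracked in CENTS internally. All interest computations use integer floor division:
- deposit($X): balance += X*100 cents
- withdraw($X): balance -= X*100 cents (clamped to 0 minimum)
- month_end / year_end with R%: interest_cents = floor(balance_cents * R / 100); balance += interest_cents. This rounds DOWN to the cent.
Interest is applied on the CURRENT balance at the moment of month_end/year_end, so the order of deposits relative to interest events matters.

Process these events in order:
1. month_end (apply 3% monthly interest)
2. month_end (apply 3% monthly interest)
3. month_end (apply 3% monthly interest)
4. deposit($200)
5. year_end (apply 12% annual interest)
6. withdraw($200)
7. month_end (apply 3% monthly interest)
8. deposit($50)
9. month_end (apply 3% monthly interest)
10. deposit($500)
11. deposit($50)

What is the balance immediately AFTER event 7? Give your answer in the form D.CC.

After 1 (month_end (apply 3% monthly interest)): balance=$515.00 total_interest=$15.00
After 2 (month_end (apply 3% monthly interest)): balance=$530.45 total_interest=$30.45
After 3 (month_end (apply 3% monthly interest)): balance=$546.36 total_interest=$46.36
After 4 (deposit($200)): balance=$746.36 total_interest=$46.36
After 5 (year_end (apply 12% annual interest)): balance=$835.92 total_interest=$135.92
After 6 (withdraw($200)): balance=$635.92 total_interest=$135.92
After 7 (month_end (apply 3% monthly interest)): balance=$654.99 total_interest=$154.99

Answer: 654.99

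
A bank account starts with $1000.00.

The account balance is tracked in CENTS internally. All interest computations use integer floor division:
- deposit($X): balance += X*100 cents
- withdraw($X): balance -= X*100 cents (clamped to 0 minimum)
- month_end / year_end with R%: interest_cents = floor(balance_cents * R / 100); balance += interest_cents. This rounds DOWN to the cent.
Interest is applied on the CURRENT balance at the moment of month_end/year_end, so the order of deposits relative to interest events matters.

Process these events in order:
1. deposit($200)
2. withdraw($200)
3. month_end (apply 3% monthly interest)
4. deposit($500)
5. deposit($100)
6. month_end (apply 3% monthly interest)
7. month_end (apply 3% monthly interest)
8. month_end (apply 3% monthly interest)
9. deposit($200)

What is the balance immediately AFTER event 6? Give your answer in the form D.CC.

After 1 (deposit($200)): balance=$1200.00 total_interest=$0.00
After 2 (withdraw($200)): balance=$1000.00 total_interest=$0.00
After 3 (month_end (apply 3% monthly interest)): balance=$1030.00 total_interest=$30.00
After 4 (deposit($500)): balance=$1530.00 total_interest=$30.00
After 5 (deposit($100)): balance=$1630.00 total_interest=$30.00
After 6 (month_end (apply 3% monthly interest)): balance=$1678.90 total_interest=$78.90

Answer: 1678.90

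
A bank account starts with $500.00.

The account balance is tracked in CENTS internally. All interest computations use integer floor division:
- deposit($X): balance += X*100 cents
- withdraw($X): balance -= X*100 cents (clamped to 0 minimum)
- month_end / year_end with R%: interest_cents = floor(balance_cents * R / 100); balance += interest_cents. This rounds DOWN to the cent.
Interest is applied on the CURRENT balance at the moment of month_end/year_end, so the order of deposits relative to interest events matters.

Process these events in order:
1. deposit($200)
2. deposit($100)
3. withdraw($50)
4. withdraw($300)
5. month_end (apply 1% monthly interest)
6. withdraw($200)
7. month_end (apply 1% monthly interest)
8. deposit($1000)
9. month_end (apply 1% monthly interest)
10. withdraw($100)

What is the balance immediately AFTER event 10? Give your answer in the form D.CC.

Answer: 1169.61

Derivation:
After 1 (deposit($200)): balance=$700.00 total_interest=$0.00
After 2 (deposit($100)): balance=$800.00 total_interest=$0.00
After 3 (withdraw($50)): balance=$750.00 total_interest=$0.00
After 4 (withdraw($300)): balance=$450.00 total_interest=$0.00
After 5 (month_end (apply 1% monthly interest)): balance=$454.50 total_interest=$4.50
After 6 (withdraw($200)): balance=$254.50 total_interest=$4.50
After 7 (month_end (apply 1% monthly interest)): balance=$257.04 total_interest=$7.04
After 8 (deposit($1000)): balance=$1257.04 total_interest=$7.04
After 9 (month_end (apply 1% monthly interest)): balance=$1269.61 total_interest=$19.61
After 10 (withdraw($100)): balance=$1169.61 total_interest=$19.61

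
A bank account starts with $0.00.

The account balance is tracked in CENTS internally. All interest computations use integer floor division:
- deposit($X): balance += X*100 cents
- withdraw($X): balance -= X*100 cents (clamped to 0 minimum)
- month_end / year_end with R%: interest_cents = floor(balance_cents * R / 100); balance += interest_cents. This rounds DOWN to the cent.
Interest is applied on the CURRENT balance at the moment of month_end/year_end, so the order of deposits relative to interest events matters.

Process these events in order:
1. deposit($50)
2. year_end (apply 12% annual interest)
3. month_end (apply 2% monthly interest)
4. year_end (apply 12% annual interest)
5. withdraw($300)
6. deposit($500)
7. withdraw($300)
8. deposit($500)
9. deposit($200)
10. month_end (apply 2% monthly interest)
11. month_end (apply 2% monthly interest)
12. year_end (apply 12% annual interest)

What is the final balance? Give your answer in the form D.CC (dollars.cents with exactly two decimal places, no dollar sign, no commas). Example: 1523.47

After 1 (deposit($50)): balance=$50.00 total_interest=$0.00
After 2 (year_end (apply 12% annual interest)): balance=$56.00 total_interest=$6.00
After 3 (month_end (apply 2% monthly interest)): balance=$57.12 total_interest=$7.12
After 4 (year_end (apply 12% annual interest)): balance=$63.97 total_interest=$13.97
After 5 (withdraw($300)): balance=$0.00 total_interest=$13.97
After 6 (deposit($500)): balance=$500.00 total_interest=$13.97
After 7 (withdraw($300)): balance=$200.00 total_interest=$13.97
After 8 (deposit($500)): balance=$700.00 total_interest=$13.97
After 9 (deposit($200)): balance=$900.00 total_interest=$13.97
After 10 (month_end (apply 2% monthly interest)): balance=$918.00 total_interest=$31.97
After 11 (month_end (apply 2% monthly interest)): balance=$936.36 total_interest=$50.33
After 12 (year_end (apply 12% annual interest)): balance=$1048.72 total_interest=$162.69

Answer: 1048.72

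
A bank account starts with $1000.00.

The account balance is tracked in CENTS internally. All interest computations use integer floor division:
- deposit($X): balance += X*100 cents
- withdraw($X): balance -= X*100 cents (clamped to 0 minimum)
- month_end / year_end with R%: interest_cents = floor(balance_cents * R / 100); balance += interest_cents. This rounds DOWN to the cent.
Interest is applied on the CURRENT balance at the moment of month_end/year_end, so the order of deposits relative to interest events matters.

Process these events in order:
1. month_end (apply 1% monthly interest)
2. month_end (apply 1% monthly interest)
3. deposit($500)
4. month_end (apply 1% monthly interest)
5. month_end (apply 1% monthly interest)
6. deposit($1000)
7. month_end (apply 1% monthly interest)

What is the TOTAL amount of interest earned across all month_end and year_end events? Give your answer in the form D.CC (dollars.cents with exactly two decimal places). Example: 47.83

Answer: 76.15

Derivation:
After 1 (month_end (apply 1% monthly interest)): balance=$1010.00 total_interest=$10.00
After 2 (month_end (apply 1% monthly interest)): balance=$1020.10 total_interest=$20.10
After 3 (deposit($500)): balance=$1520.10 total_interest=$20.10
After 4 (month_end (apply 1% monthly interest)): balance=$1535.30 total_interest=$35.30
After 5 (month_end (apply 1% monthly interest)): balance=$1550.65 total_interest=$50.65
After 6 (deposit($1000)): balance=$2550.65 total_interest=$50.65
After 7 (month_end (apply 1% monthly interest)): balance=$2576.15 total_interest=$76.15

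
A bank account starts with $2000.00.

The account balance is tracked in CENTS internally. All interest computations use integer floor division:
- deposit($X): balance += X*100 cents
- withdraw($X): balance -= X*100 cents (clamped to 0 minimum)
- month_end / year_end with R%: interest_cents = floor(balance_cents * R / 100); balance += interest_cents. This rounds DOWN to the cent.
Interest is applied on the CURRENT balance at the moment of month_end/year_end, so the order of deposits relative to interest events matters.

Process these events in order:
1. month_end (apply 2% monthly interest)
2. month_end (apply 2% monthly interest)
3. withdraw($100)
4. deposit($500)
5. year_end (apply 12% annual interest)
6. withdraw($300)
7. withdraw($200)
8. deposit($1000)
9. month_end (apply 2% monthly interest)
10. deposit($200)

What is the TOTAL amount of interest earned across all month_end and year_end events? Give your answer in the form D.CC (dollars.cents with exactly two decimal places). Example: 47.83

After 1 (month_end (apply 2% monthly interest)): balance=$2040.00 total_interest=$40.00
After 2 (month_end (apply 2% monthly interest)): balance=$2080.80 total_interest=$80.80
After 3 (withdraw($100)): balance=$1980.80 total_interest=$80.80
After 4 (deposit($500)): balance=$2480.80 total_interest=$80.80
After 5 (year_end (apply 12% annual interest)): balance=$2778.49 total_interest=$378.49
After 6 (withdraw($300)): balance=$2478.49 total_interest=$378.49
After 7 (withdraw($200)): balance=$2278.49 total_interest=$378.49
After 8 (deposit($1000)): balance=$3278.49 total_interest=$378.49
After 9 (month_end (apply 2% monthly interest)): balance=$3344.05 total_interest=$444.05
After 10 (deposit($200)): balance=$3544.05 total_interest=$444.05

Answer: 444.05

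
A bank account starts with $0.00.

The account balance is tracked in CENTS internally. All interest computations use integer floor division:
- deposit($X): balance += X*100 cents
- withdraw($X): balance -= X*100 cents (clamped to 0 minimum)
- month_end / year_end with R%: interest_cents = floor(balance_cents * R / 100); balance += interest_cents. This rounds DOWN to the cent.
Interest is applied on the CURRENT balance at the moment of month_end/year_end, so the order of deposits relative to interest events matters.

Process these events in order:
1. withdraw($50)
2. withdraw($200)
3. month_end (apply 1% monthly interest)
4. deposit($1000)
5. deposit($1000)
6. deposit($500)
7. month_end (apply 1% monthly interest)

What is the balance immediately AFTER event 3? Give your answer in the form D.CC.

Answer: 0.00

Derivation:
After 1 (withdraw($50)): balance=$0.00 total_interest=$0.00
After 2 (withdraw($200)): balance=$0.00 total_interest=$0.00
After 3 (month_end (apply 1% monthly interest)): balance=$0.00 total_interest=$0.00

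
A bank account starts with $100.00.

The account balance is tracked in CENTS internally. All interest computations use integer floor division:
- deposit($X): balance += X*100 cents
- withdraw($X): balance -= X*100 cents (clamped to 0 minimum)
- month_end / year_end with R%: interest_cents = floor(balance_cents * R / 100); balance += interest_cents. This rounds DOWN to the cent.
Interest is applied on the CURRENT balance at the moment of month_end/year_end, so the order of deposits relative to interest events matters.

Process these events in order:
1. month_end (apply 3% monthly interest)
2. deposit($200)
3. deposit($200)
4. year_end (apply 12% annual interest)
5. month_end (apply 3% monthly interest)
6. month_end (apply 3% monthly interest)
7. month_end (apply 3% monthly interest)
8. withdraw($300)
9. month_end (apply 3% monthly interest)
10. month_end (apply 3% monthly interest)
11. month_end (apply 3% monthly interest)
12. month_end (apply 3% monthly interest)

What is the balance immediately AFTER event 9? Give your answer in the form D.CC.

After 1 (month_end (apply 3% monthly interest)): balance=$103.00 total_interest=$3.00
After 2 (deposit($200)): balance=$303.00 total_interest=$3.00
After 3 (deposit($200)): balance=$503.00 total_interest=$3.00
After 4 (year_end (apply 12% annual interest)): balance=$563.36 total_interest=$63.36
After 5 (month_end (apply 3% monthly interest)): balance=$580.26 total_interest=$80.26
After 6 (month_end (apply 3% monthly interest)): balance=$597.66 total_interest=$97.66
After 7 (month_end (apply 3% monthly interest)): balance=$615.58 total_interest=$115.58
After 8 (withdraw($300)): balance=$315.58 total_interest=$115.58
After 9 (month_end (apply 3% monthly interest)): balance=$325.04 total_interest=$125.04

Answer: 325.04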